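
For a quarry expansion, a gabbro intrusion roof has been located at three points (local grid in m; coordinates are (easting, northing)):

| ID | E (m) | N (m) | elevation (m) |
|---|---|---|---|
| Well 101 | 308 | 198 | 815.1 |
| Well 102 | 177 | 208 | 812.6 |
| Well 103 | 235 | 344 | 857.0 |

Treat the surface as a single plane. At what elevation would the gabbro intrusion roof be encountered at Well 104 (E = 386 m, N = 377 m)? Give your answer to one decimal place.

Two edge vectors: Well 101→Well 102 = (-131, 10, -2.5), Well 101→Well 103 = (-73, 146, 41.9).
Normal n = (Well 101→Well 102) × (Well 101→Well 103) = (784, 5671.4, -18396).
So ∂z/∂E = −n_x/n_z = 0.04262 and ∂z/∂N = −n_y/n_z = 0.30830.
Intercept c from Well 101: 815.1 − 13.13 − 61.04 = 740.93.
At (386, 377): z = 16.5 + 116.2 + 740.93 = 873.6 m.

873.6 m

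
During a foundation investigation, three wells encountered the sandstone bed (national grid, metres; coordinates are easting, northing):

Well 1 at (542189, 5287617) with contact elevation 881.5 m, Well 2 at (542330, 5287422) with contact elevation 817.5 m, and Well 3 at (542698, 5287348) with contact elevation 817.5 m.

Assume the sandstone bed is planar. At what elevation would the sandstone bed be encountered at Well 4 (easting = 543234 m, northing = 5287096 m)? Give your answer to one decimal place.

Two edge vectors: Well 1→Well 2 = (141, -195, -64), Well 1→Well 3 = (509, -269, -64).
Normal n = (Well 1→Well 2) × (Well 1→Well 3) = (-4736, -23552, 61326).
So ∂z/∂easting = −n_x/n_z = 0.077226625 and ∂z/∂northing = −n_y/n_z = 0.384045919.
Intercept c from Well 1: 881.5 − 41871.43 − 2030687.73 = −2071677.65.
At (543234, 5287096): z = 41952.1 + 2030487.6 − 2071677.65 = 762.1 m.

762.1 m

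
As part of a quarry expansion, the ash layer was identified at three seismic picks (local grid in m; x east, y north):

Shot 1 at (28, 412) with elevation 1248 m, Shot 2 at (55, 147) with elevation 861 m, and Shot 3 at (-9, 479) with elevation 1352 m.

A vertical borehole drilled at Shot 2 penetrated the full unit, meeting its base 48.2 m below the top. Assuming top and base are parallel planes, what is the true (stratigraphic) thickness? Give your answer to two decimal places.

27.31 m

Let the plane be z = a·x + b·y + c.
Shot 2−Shot 1: 27a − 265b = −387;  Shot 3−Shot 1: −37a + 67b = 104.
Solving gives a = −0.20398, b = 1.43959.
|∇z| = √(a²+b²) = 1.45397, so dip δ = arctan(1.45397) = 55.48°.
True thickness = vertical thickness × cos δ = 48.2 × cos 55.48° = 27.31 m.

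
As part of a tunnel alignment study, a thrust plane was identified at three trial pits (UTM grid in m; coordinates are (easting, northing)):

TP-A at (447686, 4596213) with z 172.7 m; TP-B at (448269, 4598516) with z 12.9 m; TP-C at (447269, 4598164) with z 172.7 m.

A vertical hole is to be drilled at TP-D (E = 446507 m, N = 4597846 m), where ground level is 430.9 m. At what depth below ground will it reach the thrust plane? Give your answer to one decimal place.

Let the plane be z = a·E + b·N + c.
TP-B−TP-A: 583a + 2303b = −159.8;  TP-C−TP-A: −417a + 1951b = 0.
Solving gives a = −0.148618638, b = −0.031765234.
Then c = 172.7 − a·447686 − b·4596213 = 212706.97.
At (446507, 4597846): z_contact = −66359.26 − 146051.65 + 212706.97 = 296.05 m.
Depth below ground = 430.9 − 296.05 = 134.9 m.

134.9 m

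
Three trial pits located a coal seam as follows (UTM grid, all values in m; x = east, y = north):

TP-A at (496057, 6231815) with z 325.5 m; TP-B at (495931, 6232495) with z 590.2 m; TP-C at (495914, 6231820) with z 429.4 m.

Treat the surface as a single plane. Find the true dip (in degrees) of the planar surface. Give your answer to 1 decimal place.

37.3°

Two edge vectors: TP-A→TP-B = (-126, 680, 264.7), TP-A→TP-C = (-143, 5, 103.9).
Normal n = (TP-A→TP-B) × (TP-A→TP-C) = (69328.5, -24760.7, 96610).
So ∂z/∂x = −n_x/n_z = −0.71761 and ∂z/∂y = −n_y/n_z = 0.25630.
Gradient magnitude |∇z| = √(a² + b²) = √(0.51497 + 0.06569) = 0.76201.
True dip = arctan(0.76201) = 37.3°, dipping toward ESE (azimuth ≈ 110°).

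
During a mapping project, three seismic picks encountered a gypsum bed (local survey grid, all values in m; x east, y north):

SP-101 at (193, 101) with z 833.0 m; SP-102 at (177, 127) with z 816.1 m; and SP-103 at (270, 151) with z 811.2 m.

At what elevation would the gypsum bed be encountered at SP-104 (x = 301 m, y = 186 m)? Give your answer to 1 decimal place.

Let the plane be z = a·x + b·y + c.
SP-102−SP-101: −16a + 26b = −16.9;  SP-103−SP-101: 77a + 50b = −21.8.
Solving gives a = 0.09929, b = −0.58890.
Then c = 833 − a·193 − b·101 = 873.32.
At (301, 186): z = 29.9 − 109.5 + 873.32 = 793.7 m.

793.7 m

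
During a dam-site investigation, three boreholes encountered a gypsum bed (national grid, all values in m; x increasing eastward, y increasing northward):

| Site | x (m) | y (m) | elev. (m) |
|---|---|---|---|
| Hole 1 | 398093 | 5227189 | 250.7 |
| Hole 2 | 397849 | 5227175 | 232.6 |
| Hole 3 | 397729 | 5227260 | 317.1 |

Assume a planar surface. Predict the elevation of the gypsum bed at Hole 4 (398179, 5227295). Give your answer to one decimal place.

Two edge vectors: Hole 1→Hole 2 = (-244, -14, -18.1), Hole 1→Hole 3 = (-364, 71, 66.4).
Normal n = (Hole 1→Hole 2) × (Hole 1→Hole 3) = (355.5, 22790, -22420).
So ∂z/∂x = −n_x/n_z = 0.015856378 and ∂z/∂y = −n_y/n_z = 1.016503122.
Intercept c from Hole 1: 250.7 − 6312.31 − 5313453.94 = −5319515.55.
At (398179, 5227295): z = 6313.7 + 5313561.7 − 5319515.55 = 359.8 m.

359.8 m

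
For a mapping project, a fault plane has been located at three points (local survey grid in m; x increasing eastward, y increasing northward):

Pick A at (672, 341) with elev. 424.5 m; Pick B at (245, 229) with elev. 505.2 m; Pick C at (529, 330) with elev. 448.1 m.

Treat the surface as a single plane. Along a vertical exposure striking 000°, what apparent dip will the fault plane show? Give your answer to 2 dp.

7.36°

Let the plane be z = a·x + b·y + c.
Pick B−Pick A: −427a − 112b = 80.7;  Pick C−Pick A: −143a − 11b = 23.6.
Solving gives a = −0.15509, b = −0.12924.
Unit vector along 000° is (sin 0°, cos 0°) = (0.0000, 1.0000).
Slope in that direction = a·(0.0000) + b·(1.0000) = −0.12924.
Apparent dip = arctan|0.12924| = 7.36° (true dip is 11.4°, so apparent ≤ true as expected).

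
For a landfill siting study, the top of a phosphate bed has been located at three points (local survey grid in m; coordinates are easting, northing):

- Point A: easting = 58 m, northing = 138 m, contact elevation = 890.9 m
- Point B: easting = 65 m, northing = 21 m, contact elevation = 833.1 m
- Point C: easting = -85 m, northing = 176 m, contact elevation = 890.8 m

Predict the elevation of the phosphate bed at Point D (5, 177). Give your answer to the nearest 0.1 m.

903.4 m

Two edge vectors: Point A→Point B = (7, -117, -57.8), Point A→Point C = (-143, 38, -0.1).
Normal n = (Point A→Point B) × (Point A→Point C) = (2208.1, 8266.1, -16465).
So ∂z/∂easting = −n_x/n_z = 0.13411 and ∂z/∂northing = −n_y/n_z = 0.50204.
Intercept c from Point A: 890.9 − 7.78 − 69.28 = 813.84.
At (5, 177): z = 0.7 + 88.9 + 813.84 = 903.4 m.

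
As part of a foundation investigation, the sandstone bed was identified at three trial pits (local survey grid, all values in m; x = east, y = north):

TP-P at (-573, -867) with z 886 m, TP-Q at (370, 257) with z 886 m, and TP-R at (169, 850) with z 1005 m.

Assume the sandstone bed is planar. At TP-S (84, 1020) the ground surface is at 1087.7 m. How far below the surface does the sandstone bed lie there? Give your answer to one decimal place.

Two edge vectors: TP-P→TP-Q = (943, 1124, 0), TP-P→TP-R = (742, 1717, 119).
Normal n = (TP-P→TP-Q) × (TP-P→TP-R) = (133756, -112217, 785123).
So ∂z/∂x = −n_x/n_z = −0.170363 and ∂z/∂y = −n_y/n_z = 0.142929.
Intercept c from TP-P: 886 − 97.62 + 123.92 = 912.30.
At (84, 1020): z_contact = −14.31 + 145.79 + 912.30 = 1043.78 m.
Depth below ground = 1087.7 − 1043.78 = 43.9 m.

43.9 m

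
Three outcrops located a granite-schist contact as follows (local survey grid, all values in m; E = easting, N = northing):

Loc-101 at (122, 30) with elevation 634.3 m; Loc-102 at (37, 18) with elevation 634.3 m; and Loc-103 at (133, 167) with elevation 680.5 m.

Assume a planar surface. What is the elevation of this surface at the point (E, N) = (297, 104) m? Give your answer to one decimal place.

651.1 m

Two edge vectors: Loc-101→Loc-102 = (-85, -12, 0), Loc-101→Loc-103 = (11, 137, 46.2).
Normal n = (Loc-101→Loc-102) × (Loc-101→Loc-103) = (-554.4, 3927, -11513).
So ∂z/∂E = −n_x/n_z = −0.04815 and ∂z/∂N = −n_y/n_z = 0.34109.
Intercept c from Loc-101: 634.3 + 5.87 − 10.23 = 629.94.
At (297, 104): z = −14.3 + 35.5 + 629.94 = 651.1 m.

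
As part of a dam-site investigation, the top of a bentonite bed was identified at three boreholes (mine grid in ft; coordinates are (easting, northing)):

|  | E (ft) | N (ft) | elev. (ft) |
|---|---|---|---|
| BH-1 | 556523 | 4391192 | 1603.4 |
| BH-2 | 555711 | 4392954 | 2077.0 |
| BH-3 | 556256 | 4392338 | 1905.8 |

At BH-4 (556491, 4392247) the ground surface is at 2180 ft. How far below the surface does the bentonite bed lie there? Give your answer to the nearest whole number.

Let the plane be z = a·E + b·N + c.
BH-2−BH-1: −812a + 1762b = 473.6;  BH-3−BH-1: −267a + 1146b = 302.4.
Solving gives a = −0.02155367, b = 0.25885268.
Then c = 1603.4 − a·556523 − b·4391192 = −1123073.30.
At (556491, 4392247): z_contact = −11994.4 + 1136944.9 − 1123073.30 = 1877.2 ft.
Depth below ground = 2180 − 1877.2 = 303 ft.

303 ft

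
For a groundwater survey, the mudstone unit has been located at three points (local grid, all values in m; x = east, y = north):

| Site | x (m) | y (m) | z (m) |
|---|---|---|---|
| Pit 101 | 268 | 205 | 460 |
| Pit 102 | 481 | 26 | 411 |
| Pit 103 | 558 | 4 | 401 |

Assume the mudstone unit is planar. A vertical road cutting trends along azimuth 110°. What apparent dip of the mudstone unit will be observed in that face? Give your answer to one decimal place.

Two edge vectors: Pit 101→Pit 102 = (213, -179, -49), Pit 101→Pit 103 = (290, -201, -59).
Normal n = (Pit 101→Pit 102) × (Pit 101→Pit 103) = (712, -1643, 9097).
So ∂z/∂x = −n_x/n_z = −0.07827 and ∂z/∂y = −n_y/n_z = 0.18061.
Unit vector along 110° is (sin 110°, cos 110°) = (0.9397, -0.3420).
Slope in that direction = a·(0.9397) + b·(-0.3420) = −0.13532.
Apparent dip = arctan|0.13532| = 7.7° (true dip is 11.1°, so apparent ≤ true as expected).

7.7°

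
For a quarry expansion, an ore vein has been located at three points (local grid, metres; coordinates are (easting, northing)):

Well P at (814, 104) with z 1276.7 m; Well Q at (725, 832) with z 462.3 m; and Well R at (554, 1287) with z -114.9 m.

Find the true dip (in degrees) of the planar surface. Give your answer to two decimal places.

Two edge vectors: Well P→Well Q = (-89, 728, -814.4), Well P→Well R = (-260, 1183, -1391.6).
Normal n = (Well P→Well Q) × (Well P→Well R) = (-49649.6, 87891.6, 83993).
So ∂z/∂E = −n_x/n_z = 0.59112 and ∂z/∂N = −n_y/n_z = −1.04642.
Gradient magnitude |∇z| = √(a² + b²) = √(0.34942 + 1.09499) = 1.20183.
True dip = arctan(1.20183) = 50.24°, dipping toward NNW (azimuth ≈ 331°).

50.24°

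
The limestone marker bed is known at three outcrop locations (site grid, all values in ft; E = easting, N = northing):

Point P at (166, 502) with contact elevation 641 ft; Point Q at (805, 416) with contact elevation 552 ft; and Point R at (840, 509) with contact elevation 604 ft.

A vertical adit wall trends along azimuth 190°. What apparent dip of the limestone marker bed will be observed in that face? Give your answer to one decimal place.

29.4°

Let the plane be z = a·E + b·N + c.
Point Q−Point P: 639a − 86b = −89;  Point R−Point P: 674a + 7b = −37.
Solving gives a = −0.06094, b = 0.58207.
Unit vector along 190° is (sin 190°, cos 190°) = (-0.1736, -0.9848).
Slope in that direction = a·(-0.1736) + b·(-0.9848) = −0.56265.
Apparent dip = arctan|0.56265| = 29.4° (true dip is 30.3°, so apparent ≤ true as expected).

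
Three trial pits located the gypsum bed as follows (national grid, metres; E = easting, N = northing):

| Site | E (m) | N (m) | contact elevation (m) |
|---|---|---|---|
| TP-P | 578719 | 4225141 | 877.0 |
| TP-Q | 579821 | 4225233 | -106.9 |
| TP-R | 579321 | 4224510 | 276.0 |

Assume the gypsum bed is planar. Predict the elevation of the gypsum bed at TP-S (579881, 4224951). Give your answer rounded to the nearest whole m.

Two edge vectors: TP-P→TP-Q = (1102, 92, -983.9), TP-P→TP-R = (602, -631, -601).
Normal n = (TP-P→TP-Q) × (TP-P→TP-R) = (-676132.9, 69994.2, -750746).
So ∂z/∂E = −n_x/n_z = −0.90061472 and ∂z/∂N = −n_y/n_z = 0.09323286.
Intercept c from TP-P: 877 + 521202.85 − 393922.00 = 128157.85.
At (579881, 4224951): z = −522249.4 + 393904.3 + 128157.85 = -187.2 m.

-187 m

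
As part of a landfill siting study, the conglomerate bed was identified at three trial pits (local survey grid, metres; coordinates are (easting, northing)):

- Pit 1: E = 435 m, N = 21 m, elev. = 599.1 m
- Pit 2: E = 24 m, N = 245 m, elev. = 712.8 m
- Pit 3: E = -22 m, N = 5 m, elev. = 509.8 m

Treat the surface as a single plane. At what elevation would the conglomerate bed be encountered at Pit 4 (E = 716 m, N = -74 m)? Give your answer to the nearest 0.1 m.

568.7 m

Two edge vectors: Pit 1→Pit 2 = (-411, 224, 113.7), Pit 1→Pit 3 = (-457, -16, -89.3).
Normal n = (Pit 1→Pit 2) × (Pit 1→Pit 3) = (-18184, -88663.2, 108944).
So ∂z/∂E = −n_x/n_z = 0.16691 and ∂z/∂N = −n_y/n_z = 0.81384.
Intercept c from Pit 1: 599.1 − 72.61 − 17.09 = 509.40.
At (716, -74): z = 119.5 − 60.2 + 509.40 = 568.7 m.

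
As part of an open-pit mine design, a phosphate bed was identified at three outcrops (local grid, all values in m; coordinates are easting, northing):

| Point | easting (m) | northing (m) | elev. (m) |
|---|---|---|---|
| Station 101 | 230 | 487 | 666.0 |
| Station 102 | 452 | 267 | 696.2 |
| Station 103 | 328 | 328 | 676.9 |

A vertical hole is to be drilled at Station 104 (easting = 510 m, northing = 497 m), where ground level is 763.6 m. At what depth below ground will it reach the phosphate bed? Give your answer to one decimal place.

48.2 m

Let the plane be z = a·easting + b·northing + c.
Station 102−Station 101: 222a − 220b = 30.2;  Station 103−Station 101: 98a − 159b = 10.9.
Solving gives a = 0.17497, b = 0.03929.
Then c = 666 − a·230 − b·487 = 606.62.
At (510, 497): z_contact = 89.24 + 19.53 + 606.62 = 715.39 m.
Depth below ground = 763.6 − 715.39 = 48.2 m.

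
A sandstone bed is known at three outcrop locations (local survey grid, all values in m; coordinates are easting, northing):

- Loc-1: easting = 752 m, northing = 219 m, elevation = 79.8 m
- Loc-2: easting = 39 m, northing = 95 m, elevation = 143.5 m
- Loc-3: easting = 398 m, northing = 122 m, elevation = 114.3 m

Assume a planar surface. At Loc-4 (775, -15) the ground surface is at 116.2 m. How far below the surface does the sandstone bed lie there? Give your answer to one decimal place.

19.2 m

Two edge vectors: Loc-1→Loc-2 = (-713, -124, 63.7), Loc-1→Loc-3 = (-354, -97, 34.5).
Normal n = (Loc-1→Loc-2) × (Loc-1→Loc-3) = (1900.9, 2048.7, 25265).
So ∂z/∂easting = −n_x/n_z = −0.07524 and ∂z/∂northing = −n_y/n_z = −0.08109.
Intercept c from Loc-1: 79.8 + 56.58 + 17.76 = 154.14.
At (775, -15): z_contact = −58.31 + 1.22 + 154.14 = 97.04 m.
Depth below ground = 116.2 − 97.04 = 19.2 m.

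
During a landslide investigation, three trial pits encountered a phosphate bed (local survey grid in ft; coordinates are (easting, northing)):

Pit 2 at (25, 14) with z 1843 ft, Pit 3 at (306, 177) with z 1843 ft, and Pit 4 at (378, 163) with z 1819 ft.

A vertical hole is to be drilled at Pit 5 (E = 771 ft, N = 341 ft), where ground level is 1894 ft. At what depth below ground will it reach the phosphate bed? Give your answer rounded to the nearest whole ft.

Two edge vectors: Pit 2→Pit 3 = (281, 163, 0), Pit 2→Pit 4 = (353, 149, -24).
Normal n = (Pit 2→Pit 3) × (Pit 2→Pit 4) = (-3912, 6744, -15670).
So ∂z/∂E = −n_x/n_z = −0.24965 and ∂z/∂N = −n_y/n_z = 0.43038.
Intercept c from Pit 2: 1843 + 6.24 − 6.03 = 1843.22.
At (771, 341): z_contact = −192.5 + 146.8 + 1843.22 = 1797.5 ft.
Depth below ground = 1894 − 1797.5 = 97 ft.

97 ft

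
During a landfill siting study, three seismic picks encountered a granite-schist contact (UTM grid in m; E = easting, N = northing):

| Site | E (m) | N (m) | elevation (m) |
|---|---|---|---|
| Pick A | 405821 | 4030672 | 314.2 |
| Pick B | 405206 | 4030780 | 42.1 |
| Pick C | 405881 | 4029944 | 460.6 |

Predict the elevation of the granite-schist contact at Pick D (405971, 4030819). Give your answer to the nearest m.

352 m

Two edge vectors: Pick A→Pick B = (-615, 108, -272.1), Pick A→Pick C = (60, -728, 146.4).
Normal n = (Pick A→Pick B) × (Pick A→Pick C) = (-182277.6, 73710, 441240).
So ∂z/∂E = −n_x/n_z = 0.41310307 and ∂z/∂N = −n_y/n_z = −0.16705194.
Intercept c from Pick A: 314.2 − 167645.90 + 673331.60 = 505999.89.
At (405971, 4030819): z = 167707.9 − 673356.2 + 505999.89 = 351.6 m.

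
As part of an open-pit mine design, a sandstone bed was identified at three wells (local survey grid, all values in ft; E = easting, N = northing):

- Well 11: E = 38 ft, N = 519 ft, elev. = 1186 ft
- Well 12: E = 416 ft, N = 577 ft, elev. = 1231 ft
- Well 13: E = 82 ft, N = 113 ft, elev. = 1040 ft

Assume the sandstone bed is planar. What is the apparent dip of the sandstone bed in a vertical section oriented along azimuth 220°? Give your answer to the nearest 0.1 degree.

Let the plane be z = a·E + b·N + c.
Well 12−Well 11: 378a + 58b = 45;  Well 13−Well 11: 44a − 406b = −146.
Solving gives a = 0.06283, b = 0.36641.
Unit vector along 220° is (sin 220°, cos 220°) = (-0.6428, -0.7660).
Slope in that direction = a·(-0.6428) + b·(-0.7660) = −0.32107.
Apparent dip = arctan|0.32107| = 17.8° (true dip is 20.4°, so apparent ≤ true as expected).

17.8°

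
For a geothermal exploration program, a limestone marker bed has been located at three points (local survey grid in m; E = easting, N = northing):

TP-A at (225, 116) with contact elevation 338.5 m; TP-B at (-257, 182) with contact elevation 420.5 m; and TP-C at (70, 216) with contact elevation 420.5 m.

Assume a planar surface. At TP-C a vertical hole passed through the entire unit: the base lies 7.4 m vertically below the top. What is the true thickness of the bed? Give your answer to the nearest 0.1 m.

Two edge vectors: TP-A→TP-B = (-482, 66, 82), TP-A→TP-C = (-155, 100, 82).
Normal n = (TP-A→TP-B) × (TP-A→TP-C) = (-2788, 26814, -37970).
So ∂z/∂E = −n_x/n_z = −0.07343 and ∂z/∂N = −n_y/n_z = 0.70619.
|∇z| = √(a²+b²) = 0.71000, so dip δ = arctan(0.71000) = 35.37°.
True thickness = vertical thickness × cos δ = 7.4 × cos 35.37° = 6.0 m.

6.0 m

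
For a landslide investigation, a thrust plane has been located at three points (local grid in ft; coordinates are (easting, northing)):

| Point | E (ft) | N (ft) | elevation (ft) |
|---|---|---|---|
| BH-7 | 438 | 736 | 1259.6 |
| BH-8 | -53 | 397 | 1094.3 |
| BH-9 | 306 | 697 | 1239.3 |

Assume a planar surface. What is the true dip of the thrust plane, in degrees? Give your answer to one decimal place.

24.9°

Let the plane be z = a·E + b·N + c.
BH-8−BH-7: −491a − 339b = −165.3;  BH-9−BH-7: −132a − 39b = −20.3.
Solving gives a = 0.01699, b = 0.46300.
Gradient magnitude |∇z| = √(a² + b²) = √(0.00029 + 0.21437) = 0.46331.
True dip = arctan(0.46331) = 24.9°, dipping toward S (azimuth ≈ 182°).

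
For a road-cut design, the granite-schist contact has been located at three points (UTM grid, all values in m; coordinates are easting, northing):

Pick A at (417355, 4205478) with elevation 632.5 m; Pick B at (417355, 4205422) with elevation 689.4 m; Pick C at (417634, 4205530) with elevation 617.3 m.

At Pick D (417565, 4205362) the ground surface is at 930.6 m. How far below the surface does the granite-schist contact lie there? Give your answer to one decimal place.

Let the plane be z = a·easting + b·northing + c.
Pick B−Pick A: 0a − 56b = 56.9;  Pick C−Pick A: 279a + 52b = −15.2.
Solving gives a = 0.134895033, b = −1.016071429.
Then c = 632.5 − a·417355 − b·4205478 = 4217399.42.
At (417565, 4205362): z_contact = 56327.44 − 4272948.17 + 4217399.42 = 778.69 m.
Depth below ground = 930.6 − 778.69 = 151.9 m.

151.9 m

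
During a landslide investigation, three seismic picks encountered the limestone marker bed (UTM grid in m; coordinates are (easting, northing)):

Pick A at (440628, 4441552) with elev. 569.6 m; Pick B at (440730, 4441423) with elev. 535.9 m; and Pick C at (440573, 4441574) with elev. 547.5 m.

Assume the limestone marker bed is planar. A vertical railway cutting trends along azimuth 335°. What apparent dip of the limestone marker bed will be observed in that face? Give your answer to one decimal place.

Two edge vectors: Pick A→Pick B = (102, -129, -33.7), Pick A→Pick C = (-55, 22, -22.1).
Normal n = (Pick A→Pick B) × (Pick A→Pick C) = (3592.3, 4107.7, -4851).
So ∂z/∂E = −n_x/n_z = 0.74053 and ∂z/∂N = −n_y/n_z = 0.84677.
Unit vector along 335° is (sin 335°, cos 335°) = (-0.4226, 0.9063).
Slope in that direction = a·(-0.4226) + b·(0.9063) = 0.45448.
Apparent dip = arctan|0.45448| = 24.4° (true dip is 48.4°, so apparent ≤ true as expected).

24.4°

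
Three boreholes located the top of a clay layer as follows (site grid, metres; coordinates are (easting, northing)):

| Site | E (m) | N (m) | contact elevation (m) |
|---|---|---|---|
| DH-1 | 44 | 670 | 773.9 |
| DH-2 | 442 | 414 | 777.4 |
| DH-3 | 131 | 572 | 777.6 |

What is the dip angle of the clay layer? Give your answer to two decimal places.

4.49°

Two edge vectors: DH-1→DH-2 = (398, -256, 3.5), DH-1→DH-3 = (87, -98, 3.7).
Normal n = (DH-1→DH-2) × (DH-1→DH-3) = (-604.2, -1168.1, -16732).
So ∂z/∂E = −n_x/n_z = −0.03611 and ∂z/∂N = −n_y/n_z = −0.06981.
Gradient magnitude |∇z| = √(a² + b²) = √(0.00130 + 0.00487) = 0.07860.
True dip = arctan(0.07860) = 4.49°, dipping toward NNE (azimuth ≈ 027°).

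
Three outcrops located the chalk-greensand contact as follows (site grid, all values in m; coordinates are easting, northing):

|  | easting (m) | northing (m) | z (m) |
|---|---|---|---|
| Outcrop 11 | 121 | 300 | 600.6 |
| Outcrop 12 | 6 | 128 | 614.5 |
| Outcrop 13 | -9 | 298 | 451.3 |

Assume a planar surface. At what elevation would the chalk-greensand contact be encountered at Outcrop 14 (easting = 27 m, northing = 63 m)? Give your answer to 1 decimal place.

Let the plane be z = a·easting + b·northing + c.
Outcrop 12−Outcrop 11: −115a − 172b = 13.9;  Outcrop 13−Outcrop 11: −130a − 2b = −149.3.
Solving gives a = 1.16165, b = −0.85750.
Then c = 600.6 − a·121 − b·300 = 717.29.
At (27, 63): z = 31.4 − 54.0 + 717.29 = 694.6 m.

694.6 m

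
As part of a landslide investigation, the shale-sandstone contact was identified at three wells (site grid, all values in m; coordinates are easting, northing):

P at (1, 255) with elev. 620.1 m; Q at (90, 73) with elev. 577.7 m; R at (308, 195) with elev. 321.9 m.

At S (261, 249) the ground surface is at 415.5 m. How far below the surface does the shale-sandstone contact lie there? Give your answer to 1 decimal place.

Two edge vectors: P→Q = (89, -182, -42.4), P→R = (307, -60, -298.2).
Normal n = (P→Q) × (P→R) = (51728.4, 13523, 50534).
So ∂z/∂easting = −n_x/n_z = −1.02364 and ∂z/∂northing = −n_y/n_z = −0.26760.
Intercept c from P: 620.1 + 1.02 + 68.24 = 689.36.
At (261, 249): z_contact = −267.17 − 66.63 + 689.36 = 355.56 m.
Depth below ground = 415.5 − 355.56 = 59.9 m.

59.9 m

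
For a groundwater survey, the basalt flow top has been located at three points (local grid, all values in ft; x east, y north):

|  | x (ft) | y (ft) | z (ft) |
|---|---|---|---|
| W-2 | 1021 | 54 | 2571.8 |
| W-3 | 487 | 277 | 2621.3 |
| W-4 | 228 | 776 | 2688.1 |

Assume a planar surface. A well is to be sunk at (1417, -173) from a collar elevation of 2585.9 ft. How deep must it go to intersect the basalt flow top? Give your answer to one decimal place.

57.6 ft

Two edge vectors: W-2→W-3 = (-534, 223, 49.5), W-2→W-4 = (-793, 722, 116.3).
Normal n = (W-2→W-3) × (W-2→W-4) = (-9804.1, 22850.7, -208709).
So ∂z/∂x = −n_x/n_z = −0.046975 and ∂z/∂y = −n_y/n_z = 0.109486.
Intercept c from W-2: 2571.8 + 47.96 − 5.91 = 2613.85.
At (1417, -173): z_contact = −66.56 − 18.94 + 2613.85 = 2528.34 ft.
Depth below ground = 2585.9 − 2528.34 = 57.6 ft.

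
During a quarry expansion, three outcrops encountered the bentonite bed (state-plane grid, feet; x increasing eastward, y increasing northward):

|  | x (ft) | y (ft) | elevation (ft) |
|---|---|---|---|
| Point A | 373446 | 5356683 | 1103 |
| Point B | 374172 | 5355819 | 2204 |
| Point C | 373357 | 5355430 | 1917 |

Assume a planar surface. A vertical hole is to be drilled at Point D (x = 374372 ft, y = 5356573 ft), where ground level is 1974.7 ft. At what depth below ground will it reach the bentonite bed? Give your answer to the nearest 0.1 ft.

Let the plane be z = a·x + b·y + c.
Point B−Point A: 726a − 864b = 1101;  Point C−Point A: −89a − 1253b = 814.
Solving gives a = 0.685459986, b = −0.698328762.
Then c = 1103 − a·373446 − b·5356683 = 3485846.52.
At (374372, 5356573): z_contact = 256617.03 − 3740648.99 + 3485846.52 = 1814.55 ft.
Depth below ground = 1974.7 − 1814.55 = 160.1 ft.

160.1 ft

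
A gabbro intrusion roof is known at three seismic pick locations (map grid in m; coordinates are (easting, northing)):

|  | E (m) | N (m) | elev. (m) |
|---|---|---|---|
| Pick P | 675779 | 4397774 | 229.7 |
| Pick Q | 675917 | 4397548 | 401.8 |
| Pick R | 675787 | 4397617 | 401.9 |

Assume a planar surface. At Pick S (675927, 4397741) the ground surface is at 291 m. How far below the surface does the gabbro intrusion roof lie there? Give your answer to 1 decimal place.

Let the plane be z = a·E + b·N + c.
Pick Q−Pick P: 138a − 226b = 172.1;  Pick R−Pick P: 8a − 157b = 172.2.
Solving gives a = −0.599128815, b = −1.127344143.
Then c = 229.7 − a·675779 − b·4397774 = 5362913.13.
At (675927, 4397741): z_contact = −404967.34 − 4957767.56 + 5362913.13 = 178.23 m.
Depth below ground = 291 − 178.23 = 112.8 m.

112.8 m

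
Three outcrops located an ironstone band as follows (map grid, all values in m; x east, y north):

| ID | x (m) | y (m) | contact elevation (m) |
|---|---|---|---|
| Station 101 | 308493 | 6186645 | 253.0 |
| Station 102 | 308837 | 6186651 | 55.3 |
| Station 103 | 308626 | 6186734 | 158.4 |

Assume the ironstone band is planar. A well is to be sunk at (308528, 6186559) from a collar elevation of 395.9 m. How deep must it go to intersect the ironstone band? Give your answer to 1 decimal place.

144.9 m

Two edge vectors: Station 101→Station 102 = (344, 6, -197.7), Station 101→Station 103 = (133, 89, -94.6).
Normal n = (Station 101→Station 102) × (Station 101→Station 103) = (17027.7, 6248.3, 29818).
So ∂z/∂x = −n_x/n_z = −0.571054397 and ∂z/∂y = −n_y/n_z = −0.209547924.
Intercept c from Station 101: 253 + 176166.28 + 1296398.62 = 1472817.90.
At (308528, 6186559): z_contact = −176186.27 − 1296380.60 + 1472817.90 = 251.03 m.
Depth below ground = 395.9 − 251.03 = 144.9 m.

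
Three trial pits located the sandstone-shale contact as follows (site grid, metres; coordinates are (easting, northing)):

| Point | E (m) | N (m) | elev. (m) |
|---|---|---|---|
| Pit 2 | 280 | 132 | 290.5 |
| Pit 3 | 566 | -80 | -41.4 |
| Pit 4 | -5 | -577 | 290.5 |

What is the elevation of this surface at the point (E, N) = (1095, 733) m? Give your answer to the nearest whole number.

-222 m

Two edge vectors: Pit 2→Pit 3 = (286, -212, -331.9), Pit 2→Pit 4 = (-285, -709, 0).
Normal n = (Pit 2→Pit 3) × (Pit 2→Pit 4) = (-235317.1, 94591.5, -263194).
So ∂z/∂E = −n_x/n_z = −0.89408 and ∂z/∂N = −n_y/n_z = 0.35940.
Intercept c from Pit 2: 290.5 + 250.34 − 47.44 = 493.40.
At (1095, 733): z = −979.0 + 263.4 + 493.40 = -222.2 m.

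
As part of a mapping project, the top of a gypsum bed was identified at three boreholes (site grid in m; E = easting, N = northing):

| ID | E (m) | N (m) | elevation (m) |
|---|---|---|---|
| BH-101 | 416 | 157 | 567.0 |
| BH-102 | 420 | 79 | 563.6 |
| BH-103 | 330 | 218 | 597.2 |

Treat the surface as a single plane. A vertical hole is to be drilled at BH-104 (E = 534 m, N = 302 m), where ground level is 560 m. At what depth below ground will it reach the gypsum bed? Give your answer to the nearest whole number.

28 m

Two edge vectors: BH-101→BH-102 = (4, -78, -3.4), BH-101→BH-103 = (-86, 61, 30.2).
Normal n = (BH-101→BH-102) × (BH-101→BH-103) = (-2148.2, 171.6, -6464).
So ∂z/∂E = −n_x/n_z = −0.33233 and ∂z/∂N = −n_y/n_z = 0.02655.
Intercept c from BH-101: 567 + 138.25 − 4.17 = 701.08.
At (534, 302): z_contact = −177.5 + 8.0 + 701.08 = 531.6 m.
Depth below ground = 560 − 531.6 = 28 m.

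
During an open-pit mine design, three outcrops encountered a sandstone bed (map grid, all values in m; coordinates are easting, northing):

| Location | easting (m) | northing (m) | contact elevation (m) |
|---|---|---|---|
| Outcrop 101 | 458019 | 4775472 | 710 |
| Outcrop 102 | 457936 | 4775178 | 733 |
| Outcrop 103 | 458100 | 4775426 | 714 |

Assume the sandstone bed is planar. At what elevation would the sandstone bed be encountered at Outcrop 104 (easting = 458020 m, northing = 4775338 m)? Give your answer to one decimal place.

720.6 m

Let the plane be z = a·easting + b·northing + c.
Outcrop 102−Outcrop 101: −83a − 294b = 23;  Outcrop 103−Outcrop 101: 81a − 46b = 4.
Solving gives a = 0.004270411, b = −0.079436885.
Then c = 710 − a·458019 − b·4775472 = 378102.69.
At (458020, 4775338): z = 1955.9 − 379338.0 + 378102.69 = 720.6 m.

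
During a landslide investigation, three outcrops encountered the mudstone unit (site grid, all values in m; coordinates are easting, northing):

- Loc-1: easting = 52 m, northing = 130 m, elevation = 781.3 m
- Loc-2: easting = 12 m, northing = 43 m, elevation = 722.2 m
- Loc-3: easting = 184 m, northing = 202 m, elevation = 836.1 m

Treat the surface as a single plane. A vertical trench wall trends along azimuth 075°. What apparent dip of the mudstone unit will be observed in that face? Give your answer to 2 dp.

Let the plane be z = a·easting + b·northing + c.
Loc-2−Loc-1: −40a − 87b = −59.1;  Loc-3−Loc-1: 132a + 72b = 54.8.
Solving gives a = 0.05955, b = 0.65193.
Unit vector along 075° is (sin 75°, cos 75°) = (0.9659, 0.2588).
Slope in that direction = a·(0.9659) + b·(0.2588) = 0.22626.
Apparent dip = arctan|0.22626| = 12.75° (true dip is 33.2°, so apparent ≤ true as expected).

12.75°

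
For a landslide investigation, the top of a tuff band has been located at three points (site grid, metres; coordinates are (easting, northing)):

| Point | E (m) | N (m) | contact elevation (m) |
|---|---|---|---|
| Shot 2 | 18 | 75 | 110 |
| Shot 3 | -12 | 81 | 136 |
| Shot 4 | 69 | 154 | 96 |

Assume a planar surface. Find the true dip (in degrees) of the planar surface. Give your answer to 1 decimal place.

Let the plane be z = a·E + b·N + c.
Shot 3−Shot 2: −30a + 6b = 26;  Shot 4−Shot 2: 51a + 79b = −14.
Solving gives a = −0.79895, b = 0.33857.
Gradient magnitude |∇z| = √(a² + b²) = √(0.63833 + 0.11463) = 0.86773.
True dip = arctan(0.86773) = 40.9°, dipping toward ESE (azimuth ≈ 113°).

40.9°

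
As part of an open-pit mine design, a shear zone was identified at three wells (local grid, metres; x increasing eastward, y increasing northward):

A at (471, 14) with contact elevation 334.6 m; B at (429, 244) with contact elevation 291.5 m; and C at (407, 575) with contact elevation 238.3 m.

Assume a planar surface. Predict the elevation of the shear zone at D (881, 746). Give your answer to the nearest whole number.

322 m

Let the plane be z = a·x + b·y + c.
B−A: −42a + 230b = −43.1;  C−A: −64a + 561b = −96.3.
Solving gives a = 0.22960, b = −0.14546.
Then c = 334.6 − a·471 − b·14 = 228.50.
At (881, 746): z = 202.3 − 108.5 + 228.50 = 322.3 m.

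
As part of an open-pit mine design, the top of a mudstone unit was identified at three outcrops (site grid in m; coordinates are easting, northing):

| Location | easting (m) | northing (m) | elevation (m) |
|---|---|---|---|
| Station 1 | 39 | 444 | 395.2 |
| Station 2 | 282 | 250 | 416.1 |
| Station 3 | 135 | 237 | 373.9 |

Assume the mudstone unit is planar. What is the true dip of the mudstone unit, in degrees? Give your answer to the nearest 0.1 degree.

19.3°

Let the plane be z = a·easting + b·northing + c.
Station 2−Station 1: 243a − 194b = 20.9;  Station 3−Station 1: 96a − 207b = −21.3.
Solving gives a = 0.26702, b = 0.22674.
Gradient magnitude |∇z| = √(a² + b²) = √(0.07130 + 0.05141) = 0.35030.
True dip = arctan(0.35030) = 19.3°, dipping toward SW (azimuth ≈ 230°).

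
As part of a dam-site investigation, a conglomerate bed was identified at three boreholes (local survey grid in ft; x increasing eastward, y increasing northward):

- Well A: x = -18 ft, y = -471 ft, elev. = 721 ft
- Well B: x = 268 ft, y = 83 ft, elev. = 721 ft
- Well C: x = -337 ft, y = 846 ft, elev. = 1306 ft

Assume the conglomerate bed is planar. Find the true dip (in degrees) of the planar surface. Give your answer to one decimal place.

33.4°

Two edge vectors: Well A→Well B = (286, 554, 0), Well A→Well C = (-319, 1317, 585).
Normal n = (Well A→Well B) × (Well A→Well C) = (324090, -167310, 553388).
So ∂z/∂x = −n_x/n_z = −0.58565 and ∂z/∂y = −n_y/n_z = 0.30234.
Gradient magnitude |∇z| = √(a² + b²) = √(0.34298 + 0.09141) = 0.65908.
True dip = arctan(0.65908) = 33.4°, dipping toward ESE (azimuth ≈ 117°).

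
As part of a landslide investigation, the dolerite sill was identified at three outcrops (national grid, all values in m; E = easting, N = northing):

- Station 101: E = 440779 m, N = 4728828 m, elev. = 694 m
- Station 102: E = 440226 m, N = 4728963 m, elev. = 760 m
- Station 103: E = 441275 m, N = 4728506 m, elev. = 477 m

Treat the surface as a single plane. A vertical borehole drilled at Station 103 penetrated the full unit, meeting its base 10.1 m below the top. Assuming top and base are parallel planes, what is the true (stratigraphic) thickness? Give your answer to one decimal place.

Let the plane be z = a·E + b·N + c.
Station 102−Station 101: −553a + 135b = 66;  Station 103−Station 101: 496a − 322b = −217.
Solving gives a = 0.07239, b = 0.78542.
|∇z| = √(a²+b²) = 0.78875, so dip δ = arctan(0.78875) = 38.26°.
True thickness = vertical thickness × cos δ = 10.1 × cos 38.26° = 7.9 m.

7.9 m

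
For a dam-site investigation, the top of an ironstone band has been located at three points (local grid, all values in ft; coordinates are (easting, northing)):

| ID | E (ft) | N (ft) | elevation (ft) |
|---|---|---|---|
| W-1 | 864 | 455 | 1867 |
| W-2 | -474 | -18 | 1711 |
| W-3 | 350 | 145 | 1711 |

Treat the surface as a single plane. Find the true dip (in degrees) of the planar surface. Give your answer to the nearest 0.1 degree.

37.4°

Let the plane be z = a·E + b·N + c.
W-2−W-1: −1338a − 473b = −156;  W-3−W-1: −514a − 310b = −156.
Solving gives a = −0.14813, b = 0.74884.
Gradient magnitude |∇z| = √(a² + b²) = √(0.02194 + 0.56076) = 0.76335.
True dip = arctan(0.76335) = 37.4°, dipping toward S (azimuth ≈ 169°).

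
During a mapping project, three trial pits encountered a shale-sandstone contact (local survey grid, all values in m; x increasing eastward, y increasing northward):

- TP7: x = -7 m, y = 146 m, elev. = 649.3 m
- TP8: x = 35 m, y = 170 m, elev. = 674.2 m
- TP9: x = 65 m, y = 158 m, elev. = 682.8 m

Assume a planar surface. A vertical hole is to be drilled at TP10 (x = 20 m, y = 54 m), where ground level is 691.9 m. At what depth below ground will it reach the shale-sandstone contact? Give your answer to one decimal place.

60.5 m

Two edge vectors: TP7→TP8 = (42, 24, 24.9), TP7→TP9 = (72, 12, 33.5).
Normal n = (TP7→TP8) × (TP7→TP9) = (505.2, 385.8, -1224).
So ∂z/∂x = −n_x/n_z = 0.41275 and ∂z/∂y = −n_y/n_z = 0.31520.
Intercept c from TP7: 649.3 + 2.89 − 46.02 = 606.17.
At (20, 54): z_contact = 8.25 + 17.02 + 606.17 = 631.45 m.
Depth below ground = 691.9 − 631.45 = 60.5 m.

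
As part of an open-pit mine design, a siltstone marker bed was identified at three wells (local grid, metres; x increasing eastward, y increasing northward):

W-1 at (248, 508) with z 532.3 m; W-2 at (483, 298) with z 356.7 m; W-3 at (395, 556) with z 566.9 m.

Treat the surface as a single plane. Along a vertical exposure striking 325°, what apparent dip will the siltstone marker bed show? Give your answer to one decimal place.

34.0°

Let the plane be z = a·x + b·y + c.
W-2−W-1: 235a − 210b = −175.6;  W-3−W-1: 147a + 48b = 34.6.
Solving gives a = −0.02759, b = 0.80532.
Unit vector along 325° is (sin 325°, cos 325°) = (-0.5736, 0.8192).
Slope in that direction = a·(-0.5736) + b·(0.8192) = 0.67550.
Apparent dip = arctan|0.67550| = 34.0° (true dip is 38.9°, so apparent ≤ true as expected).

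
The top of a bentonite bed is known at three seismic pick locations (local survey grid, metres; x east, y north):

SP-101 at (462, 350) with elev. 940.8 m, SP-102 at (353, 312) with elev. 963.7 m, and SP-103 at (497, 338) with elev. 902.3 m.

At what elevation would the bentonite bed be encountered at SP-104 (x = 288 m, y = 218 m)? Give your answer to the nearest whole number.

Let the plane be z = a·x + b·y + c.
SP-102−SP-101: −109a − 38b = 22.9;  SP-103−SP-101: 35a − 12b = −38.5.
Solving gives a = −0.65876, b = 1.28696.
Then c = 940.8 − a·462 − b·350 = 794.71.
At (288, 218): z = −189.7 + 280.6 + 794.71 = 885.5 m.

886 m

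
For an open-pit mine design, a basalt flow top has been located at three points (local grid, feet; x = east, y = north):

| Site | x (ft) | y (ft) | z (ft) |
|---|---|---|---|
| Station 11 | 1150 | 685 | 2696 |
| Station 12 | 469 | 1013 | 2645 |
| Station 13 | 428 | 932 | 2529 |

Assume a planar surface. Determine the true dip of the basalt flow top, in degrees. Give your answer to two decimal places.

51.97°

Two edge vectors: Station 11→Station 12 = (-681, 328, -51), Station 11→Station 13 = (-722, 247, -167).
Normal n = (Station 11→Station 12) × (Station 11→Station 13) = (-42179, -76905, 68609).
So ∂z/∂x = −n_x/n_z = 0.61477 and ∂z/∂y = −n_y/n_z = 1.12092.
Gradient magnitude |∇z| = √(a² + b²) = √(0.37795 + 1.25646) = 1.27844.
True dip = arctan(1.27844) = 51.97°, dipping toward SSW (azimuth ≈ 209°).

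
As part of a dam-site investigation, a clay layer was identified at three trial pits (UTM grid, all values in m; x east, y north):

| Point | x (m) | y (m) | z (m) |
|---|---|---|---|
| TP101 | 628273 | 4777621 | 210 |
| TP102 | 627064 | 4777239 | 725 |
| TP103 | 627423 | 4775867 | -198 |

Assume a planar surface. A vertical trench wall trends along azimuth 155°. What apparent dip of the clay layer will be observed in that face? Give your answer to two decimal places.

Two edge vectors: TP101→TP102 = (-1209, -382, 515), TP101→TP103 = (-850, -1754, -408).
Normal n = (TP101→TP102) × (TP101→TP103) = (1059166, -931022, 1795886).
So ∂z/∂x = −n_x/n_z = −0.58977 and ∂z/∂y = −n_y/n_z = 0.51842.
Unit vector along 155° is (sin 155°, cos 155°) = (0.4226, -0.9063).
Slope in that direction = a·(0.4226) + b·(-0.9063) = −0.71910.
Apparent dip = arctan|0.71910| = 35.72° (true dip is 38.1°, so apparent ≤ true as expected).

35.72°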